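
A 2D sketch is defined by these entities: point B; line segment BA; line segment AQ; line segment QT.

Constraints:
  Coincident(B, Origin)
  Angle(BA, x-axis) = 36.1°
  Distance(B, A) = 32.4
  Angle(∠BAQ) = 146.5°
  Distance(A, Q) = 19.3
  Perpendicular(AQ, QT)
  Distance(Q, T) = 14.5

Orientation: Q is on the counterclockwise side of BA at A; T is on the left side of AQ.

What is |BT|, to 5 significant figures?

46.441

B is at the origin; BA runs at 36.1° with length 32.4, so A = 32.4·(cos 36.1°, sin 36.1°) = (26.179, 19.090). ∠BAQ = 146.5°, so AQ runs at 36.1° + (180° − 146.5°) = 69.600° from the x-axis; with |AQ| = 19.3, Q = A + 19.3·(cos 69.600°, sin 69.600°) = (32.906, 37.180). AQ ⟂ QT; with |QT| = 14.5 on the left of AQ, T = Q + 14.5·(-0.93728, 0.34857) = (19.316, 42.234). Then |BT| = |T − B| = 46.441.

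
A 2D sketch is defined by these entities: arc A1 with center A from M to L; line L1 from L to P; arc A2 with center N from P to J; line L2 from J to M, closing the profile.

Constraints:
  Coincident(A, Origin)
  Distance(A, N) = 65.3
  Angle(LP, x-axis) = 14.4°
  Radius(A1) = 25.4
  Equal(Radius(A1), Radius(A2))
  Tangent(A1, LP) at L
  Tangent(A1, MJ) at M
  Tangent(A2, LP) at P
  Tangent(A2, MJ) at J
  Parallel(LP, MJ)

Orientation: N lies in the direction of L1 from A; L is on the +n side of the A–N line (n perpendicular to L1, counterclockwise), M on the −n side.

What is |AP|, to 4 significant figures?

70.07

The slot axis is L1's direction at 14.4°, so u = (cos 14.4°, sin 14.4°) = (0.9686, 0.2487) and n = (−sin 14.4°, cos 14.4°) = (-0.2487, 0.9686). A is at the origin and N lies 65.3 along u from A, so N = 65.3·u = (63.25, 16.24). Tangency of A1 to both parallel lines with radius 25.4 puts L and M at A ± 25.4·n: L = (-6.317, 24.60), M = (6.317, -24.60). Equal radii place P and J the same way about N: P = N + 25.4·n = (56.93, 40.84), J = N − 25.4·n = (69.57, -8.363). Then |AP| = |P − A| = 70.07.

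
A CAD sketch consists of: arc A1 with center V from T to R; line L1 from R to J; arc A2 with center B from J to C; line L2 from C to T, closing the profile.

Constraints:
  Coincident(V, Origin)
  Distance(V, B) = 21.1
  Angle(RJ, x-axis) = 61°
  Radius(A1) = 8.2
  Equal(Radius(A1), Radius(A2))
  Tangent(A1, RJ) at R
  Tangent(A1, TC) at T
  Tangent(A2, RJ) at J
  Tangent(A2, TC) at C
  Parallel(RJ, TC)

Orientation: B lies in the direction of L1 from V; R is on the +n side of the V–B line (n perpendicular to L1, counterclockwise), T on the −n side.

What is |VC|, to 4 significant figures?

22.64

The slot axis is L1's direction at 61.0°, so u = (cos 61.0°, sin 61.0°) = (0.4848, 0.8746) and n = (−sin 61.0°, cos 61.0°) = (-0.8746, 0.4848). V is at the origin and B lies 21.1 along u from V, so B = 21.1·u = (10.23, 18.45). Tangency of A1 to both parallel lines with radius 8.2 puts R and T at V ± 8.2·n: R = (-7.172, 3.975), T = (7.172, -3.975). Equal radii place J and C the same way about B: J = B + 8.2·n = (3.058, 22.43), C = B − 8.2·n = (17.40, 14.48). Then |VC| = |C − V| = 22.64.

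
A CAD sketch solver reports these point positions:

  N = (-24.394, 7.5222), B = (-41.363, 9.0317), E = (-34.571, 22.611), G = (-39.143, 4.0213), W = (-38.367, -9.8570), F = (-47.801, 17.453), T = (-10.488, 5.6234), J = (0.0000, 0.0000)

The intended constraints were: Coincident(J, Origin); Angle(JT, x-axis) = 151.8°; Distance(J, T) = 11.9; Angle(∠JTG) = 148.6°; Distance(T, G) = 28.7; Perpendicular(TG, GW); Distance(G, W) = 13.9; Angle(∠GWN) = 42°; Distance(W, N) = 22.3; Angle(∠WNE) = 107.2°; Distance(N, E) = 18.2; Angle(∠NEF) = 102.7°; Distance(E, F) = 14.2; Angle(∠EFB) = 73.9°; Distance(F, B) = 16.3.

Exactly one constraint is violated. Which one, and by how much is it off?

Distance(F, B) = 16.3 — off by 5.70.

J = (0.00, 0.00) ✓; JT at 151.8° ✓; |JT| = 11.90 ✓; ∠JTG = 148.6° ✓; |TG| = 28.70 ✓; ∠(TG, GW) = 90.00° ✓; |GW| = 13.90 ✓; ∠GWN = 42.00° ✓; |WN| = 22.30 ✓; ∠WNE = 107.2° ✓; |NE| = 18.20 ✓; ∠NEF = 102.7° ✓; |EF| = 14.20 ✓; ∠EFB = 73.90° ✓; |FB| = 10.60 ✗.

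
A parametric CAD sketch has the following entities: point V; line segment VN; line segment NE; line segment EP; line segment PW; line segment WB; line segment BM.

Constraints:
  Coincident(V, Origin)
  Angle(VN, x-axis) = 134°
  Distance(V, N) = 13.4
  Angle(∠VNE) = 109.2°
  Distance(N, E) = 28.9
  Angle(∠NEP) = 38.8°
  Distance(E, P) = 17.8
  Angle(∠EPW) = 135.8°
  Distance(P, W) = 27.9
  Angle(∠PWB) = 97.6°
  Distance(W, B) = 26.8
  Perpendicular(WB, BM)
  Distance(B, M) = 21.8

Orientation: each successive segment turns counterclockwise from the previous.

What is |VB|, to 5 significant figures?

32.296

V is at the origin; VN runs at 134.0° with length 13.4, so N = (-9.3084, 9.6392). ∠VNE = 109.2° gives NE at -155.20° from the x-axis; with |NE| = 28.9, E = (-35.543, -2.4830). ∠NEP = 38.8° gives EP at -14.000° from the x-axis; with |EP| = 17.8, P = (-18.272, -6.7892). ∠EPW = 135.8° gives PW at 30.200° from the x-axis; with |PW| = 27.9, W = (5.8413, 7.2450). ∠PWB = 97.6° gives WB at 112.60° from the x-axis; with |WB| = 26.8, B = (-4.4578, 31.987). Then |VB| = |B − V| = 32.296.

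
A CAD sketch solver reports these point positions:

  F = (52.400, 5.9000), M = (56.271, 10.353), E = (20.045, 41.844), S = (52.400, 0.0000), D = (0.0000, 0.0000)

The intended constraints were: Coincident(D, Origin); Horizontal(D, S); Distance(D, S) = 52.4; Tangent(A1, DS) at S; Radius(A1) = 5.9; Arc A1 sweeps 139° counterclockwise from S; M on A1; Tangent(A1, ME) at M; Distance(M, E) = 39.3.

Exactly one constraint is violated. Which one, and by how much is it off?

Distance(M, E) = 39.3 — off by 8.70.

D = (0.00, 0.00) ✓; D.y = 0.00, S.y = 0.00 ✓; |DS| = 52.40 ✓; ∠(FS, SD) = 90.00° ✓; |FS| = 5.900 ✓; bearing(F→M) − bearing(F→S) = 139.0° ✓; |FM| = 5.900 ✓; ∠(FM, ME) = 90.00° ✓; |ME| = 48.00 ✗.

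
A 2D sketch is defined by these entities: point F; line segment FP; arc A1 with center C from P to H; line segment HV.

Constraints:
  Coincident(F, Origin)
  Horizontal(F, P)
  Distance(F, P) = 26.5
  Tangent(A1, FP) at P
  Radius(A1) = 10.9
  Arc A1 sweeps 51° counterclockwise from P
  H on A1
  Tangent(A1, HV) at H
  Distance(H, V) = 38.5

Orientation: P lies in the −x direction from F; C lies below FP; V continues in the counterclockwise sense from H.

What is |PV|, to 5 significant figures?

47.144

F is at the origin; FP is horizontal with |FP| = 26.5 and P on the −x side, so P = (-26.500, 0.0000). Since A1 is tangent to FP there, CP ⟂ FP, so C = P + (0, -10.9) = (-26.500, -10.900). On A1, P sits at bearing 90° from C; a 51° counterclockwise sweep puts H at bearing 141°, so H = C + 10.9·(cos 141°, sin 141°) = (-34.971, -4.0404). Since A1 is tangent to HV there, CH ⟂ HV, so HV runs along (−sin 141°, cos 141°); with |HV| = 38.5, V = (-59.200, -33.961). Then |PV| = |V − P| = 47.144.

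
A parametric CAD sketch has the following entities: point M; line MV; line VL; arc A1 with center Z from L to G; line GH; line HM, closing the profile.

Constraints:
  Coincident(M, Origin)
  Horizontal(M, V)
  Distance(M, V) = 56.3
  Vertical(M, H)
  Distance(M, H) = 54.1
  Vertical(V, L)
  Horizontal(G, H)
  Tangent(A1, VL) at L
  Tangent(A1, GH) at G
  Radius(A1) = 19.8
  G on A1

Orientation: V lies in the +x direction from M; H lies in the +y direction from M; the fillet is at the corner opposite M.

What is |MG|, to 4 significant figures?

65.26

M is at the origin; M and V share the same y with |MV| = 56.3 and V on the +x side, so V = (56.30, 0.000). M and H share the same x with |MH| = 54.1 and H on the +y side, so H = (0.000, 54.10). The virtual corner opposite M is at (56.30, 54.10). A1 meets VL tangentially, so ZL is at right angles to VL and since A1 is tangent to GH there, ZG ⟂ GH, with radius 19.8, so the center Z sits 19.8 in from both sides at Z = (36.50, 34.30). That places the tangent points at L = (56.30, 34.30) on VL and G = (36.50, 54.10) on GH. Then |MG| = |G − M| = 65.26.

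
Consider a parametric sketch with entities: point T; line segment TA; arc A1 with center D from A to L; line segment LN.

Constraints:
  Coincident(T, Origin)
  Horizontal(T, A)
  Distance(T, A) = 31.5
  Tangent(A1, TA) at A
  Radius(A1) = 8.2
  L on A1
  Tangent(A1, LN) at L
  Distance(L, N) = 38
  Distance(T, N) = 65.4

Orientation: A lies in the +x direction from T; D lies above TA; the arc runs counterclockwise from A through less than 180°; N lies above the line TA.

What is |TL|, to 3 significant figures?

39.8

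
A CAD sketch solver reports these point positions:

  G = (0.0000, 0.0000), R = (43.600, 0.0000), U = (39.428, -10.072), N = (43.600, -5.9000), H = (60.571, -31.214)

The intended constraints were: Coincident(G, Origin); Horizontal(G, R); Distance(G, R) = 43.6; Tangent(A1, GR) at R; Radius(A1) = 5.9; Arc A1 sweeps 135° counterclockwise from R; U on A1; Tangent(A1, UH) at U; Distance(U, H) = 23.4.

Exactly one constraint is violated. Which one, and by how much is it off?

Distance(U, H) = 23.4 — off by 6.50.

G = (0.00, 0.00) ✓; G.y = 0.00, R.y = 0.00 ✓; |GR| = 43.60 ✓; ∠(NR, RG) = 90.00° ✓; |NR| = 5.900 ✓; bearing(N→U) − bearing(N→R) = 135.0° ✓; |NU| = 5.900 ✓; ∠(NU, UH) = 90.00° ✓; |UH| = 29.90 ✗.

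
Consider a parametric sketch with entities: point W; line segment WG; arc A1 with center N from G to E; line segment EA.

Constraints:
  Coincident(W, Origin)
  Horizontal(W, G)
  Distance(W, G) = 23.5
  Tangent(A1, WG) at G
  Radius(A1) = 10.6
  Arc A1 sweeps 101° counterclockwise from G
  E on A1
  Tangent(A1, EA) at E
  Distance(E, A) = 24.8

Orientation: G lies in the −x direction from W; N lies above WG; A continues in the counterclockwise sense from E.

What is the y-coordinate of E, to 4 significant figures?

12.62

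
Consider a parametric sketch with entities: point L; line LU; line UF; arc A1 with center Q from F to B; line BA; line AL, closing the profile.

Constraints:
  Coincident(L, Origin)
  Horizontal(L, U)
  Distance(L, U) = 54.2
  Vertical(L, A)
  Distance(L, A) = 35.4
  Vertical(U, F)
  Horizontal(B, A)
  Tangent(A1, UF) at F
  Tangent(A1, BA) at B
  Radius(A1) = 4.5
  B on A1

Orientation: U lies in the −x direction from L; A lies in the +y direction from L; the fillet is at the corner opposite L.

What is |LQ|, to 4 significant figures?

58.52

LA is vertical with |LA| = 35.4 and A on the +y side, so A = (0.000, 35.40). The virtual corner opposite L is at (-54.20, 35.40). Since A1 is tangent to UF there, QF ⟂ UF and the tangent condition forces QB to be normal to BA, with radius 4.5, so the center Q sits 4.5 in from both sides at Q = (-49.70, 30.90). Then |LQ| = |Q − L| = 58.52.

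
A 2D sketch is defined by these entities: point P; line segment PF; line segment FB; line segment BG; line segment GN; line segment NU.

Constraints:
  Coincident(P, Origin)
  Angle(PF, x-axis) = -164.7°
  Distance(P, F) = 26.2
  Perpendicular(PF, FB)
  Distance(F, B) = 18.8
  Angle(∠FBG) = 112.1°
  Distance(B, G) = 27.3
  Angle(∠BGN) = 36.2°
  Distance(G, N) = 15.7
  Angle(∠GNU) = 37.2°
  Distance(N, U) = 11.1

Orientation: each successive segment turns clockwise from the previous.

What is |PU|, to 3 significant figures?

28.6

∠BGN = 36.2° gives GN at -106° from the x-axis; with |GN| = 15.7, N = (-13.0, 12.7). ∠GNU = 37.2° gives NU at 111° from the x-axis; with |NU| = 11.1, U = (-16.9, 23.1). Then |PU| = |U − P| = 28.6.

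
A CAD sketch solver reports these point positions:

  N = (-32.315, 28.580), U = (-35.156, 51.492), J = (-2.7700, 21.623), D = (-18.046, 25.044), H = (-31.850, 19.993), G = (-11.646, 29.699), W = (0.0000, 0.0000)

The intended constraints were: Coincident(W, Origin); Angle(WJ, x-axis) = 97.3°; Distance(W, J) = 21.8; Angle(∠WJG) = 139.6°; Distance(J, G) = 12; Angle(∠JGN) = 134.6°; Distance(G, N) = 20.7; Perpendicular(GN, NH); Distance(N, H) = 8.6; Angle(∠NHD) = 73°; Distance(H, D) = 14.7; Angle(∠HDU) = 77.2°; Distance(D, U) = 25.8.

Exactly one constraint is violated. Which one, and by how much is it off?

Distance(D, U) = 25.8 — off by 5.70.

W = (0.00, 0.00) ✓; WJ at 97.30° ✓; |WJ| = 21.80 ✓; ∠WJG = 139.6° ✓; |JG| = 12.00 ✓; ∠JGN = 134.6° ✓; |GN| = 20.70 ✓; ∠(GN, NH) = 90.00° ✓; |NH| = 8.600 ✓; ∠NHD = 73.00° ✓; |HD| = 14.70 ✓; ∠HDU = 77.20° ✓; |DU| = 31.50 ✗.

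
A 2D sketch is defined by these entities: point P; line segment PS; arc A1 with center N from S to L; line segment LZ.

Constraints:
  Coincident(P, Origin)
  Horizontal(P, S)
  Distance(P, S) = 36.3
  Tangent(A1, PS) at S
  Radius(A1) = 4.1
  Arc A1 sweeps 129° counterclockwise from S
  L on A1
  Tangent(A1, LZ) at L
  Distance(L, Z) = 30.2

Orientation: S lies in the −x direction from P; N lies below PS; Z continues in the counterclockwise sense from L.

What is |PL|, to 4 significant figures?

40.05

P is at the origin; PS is horizontal with |PS| = 36.3 and S on the −x side, so S = (-36.30, 0.000). Since A1 is tangent to PS there, NS ⟂ PS, so N = S + (0, -4.1) = (-36.30, -4.100). On A1, S sits at bearing 90° from N; a 129° counterclockwise sweep puts L at bearing 219°, so L = N + 4.1·(cos 219°, sin 219°) = (-39.49, -6.680). Then |PL| = |L − P| = 40.05.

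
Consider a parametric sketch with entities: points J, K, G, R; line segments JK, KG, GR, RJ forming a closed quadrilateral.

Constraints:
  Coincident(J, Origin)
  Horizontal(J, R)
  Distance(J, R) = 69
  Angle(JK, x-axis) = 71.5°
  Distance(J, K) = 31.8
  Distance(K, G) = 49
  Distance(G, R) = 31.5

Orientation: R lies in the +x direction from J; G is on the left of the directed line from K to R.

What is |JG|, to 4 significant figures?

66.22

Checks: |KG| = 49.00 ✓; |GR| = 31.50 ✓.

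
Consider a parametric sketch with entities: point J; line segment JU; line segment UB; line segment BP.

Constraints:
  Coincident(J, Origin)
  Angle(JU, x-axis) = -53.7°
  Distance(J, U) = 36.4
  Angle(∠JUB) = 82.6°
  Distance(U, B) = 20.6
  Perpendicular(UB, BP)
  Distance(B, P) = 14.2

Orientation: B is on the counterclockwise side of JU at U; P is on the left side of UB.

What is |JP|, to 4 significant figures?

27.07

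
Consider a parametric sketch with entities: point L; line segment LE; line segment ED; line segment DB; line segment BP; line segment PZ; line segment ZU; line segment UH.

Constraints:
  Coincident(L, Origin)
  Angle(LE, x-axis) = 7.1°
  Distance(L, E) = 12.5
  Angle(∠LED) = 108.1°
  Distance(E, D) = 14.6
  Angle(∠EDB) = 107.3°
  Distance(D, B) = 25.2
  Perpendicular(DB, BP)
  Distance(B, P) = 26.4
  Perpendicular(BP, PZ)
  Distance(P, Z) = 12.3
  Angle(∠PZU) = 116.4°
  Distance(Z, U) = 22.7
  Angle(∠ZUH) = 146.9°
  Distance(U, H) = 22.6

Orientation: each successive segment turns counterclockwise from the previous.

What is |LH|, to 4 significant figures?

37.56

∠PZU = 116.4° gives ZU at 35.30° from the x-axis; with |ZU| = 22.7, U = (9.842, 11.87). ∠ZUH = 146.9° gives UH at 68.40° from the x-axis; with |UH| = 22.6, H = (18.16, 32.88). Then |LH| = |H − L| = 37.56.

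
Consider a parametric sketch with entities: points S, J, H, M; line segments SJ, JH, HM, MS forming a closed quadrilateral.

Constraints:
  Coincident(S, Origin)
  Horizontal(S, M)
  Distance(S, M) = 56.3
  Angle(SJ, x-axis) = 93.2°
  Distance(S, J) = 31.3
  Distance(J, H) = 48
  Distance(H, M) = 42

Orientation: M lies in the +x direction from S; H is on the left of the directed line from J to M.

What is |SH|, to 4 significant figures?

60.83

Checks: S.y = 0.00, M.y = 0.00 ✓; |JH| = 48.00 ✓; |HM| = 42.00 ✓.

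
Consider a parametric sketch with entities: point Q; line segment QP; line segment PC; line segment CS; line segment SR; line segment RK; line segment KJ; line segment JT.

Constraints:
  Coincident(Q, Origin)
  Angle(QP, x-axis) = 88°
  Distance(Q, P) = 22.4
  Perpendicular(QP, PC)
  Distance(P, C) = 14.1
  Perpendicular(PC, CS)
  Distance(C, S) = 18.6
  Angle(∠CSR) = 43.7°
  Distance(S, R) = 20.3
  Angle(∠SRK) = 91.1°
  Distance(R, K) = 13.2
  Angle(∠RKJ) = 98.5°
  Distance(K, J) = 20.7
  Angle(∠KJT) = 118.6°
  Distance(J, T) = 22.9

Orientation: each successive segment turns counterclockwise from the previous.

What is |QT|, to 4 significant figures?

23.94

Q is at the origin; QP runs at 88.0° with length 22.4, so P = (0.7817, 22.39). QP ⟂ PC, so PC runs at 178.0°; with |PC| = 14.1, C = (-13.31, 22.88). PC ⟂ CS, so CS runs at -92.00°; with |CS| = 18.6, S = (-13.96, 4.290). ∠CSR = 43.7° gives SR at 44.30° from the x-axis; with |SR| = 20.3, R = (0.5698, 18.47). ∠SRK = 91.1° gives RK at 133.2° from the x-axis; with |RK| = 13.2, K = (-8.466, 28.09). ∠RKJ = 98.5° gives KJ at -145.3° from the x-axis; with |KJ| = 20.7, J = (-25.48, 16.31). ∠KJT = 118.6° gives JT at -83.90° from the x-axis; with |JT| = 22.9, T = (-23.05, -6.464). Then |QT| = |T − Q| = 23.94.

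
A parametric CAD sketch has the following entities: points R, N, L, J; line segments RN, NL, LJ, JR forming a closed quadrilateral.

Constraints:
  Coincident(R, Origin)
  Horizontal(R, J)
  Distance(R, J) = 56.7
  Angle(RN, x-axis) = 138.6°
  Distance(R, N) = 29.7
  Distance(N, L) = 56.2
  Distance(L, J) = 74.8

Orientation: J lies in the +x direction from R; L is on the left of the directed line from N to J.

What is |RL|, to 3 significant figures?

63.7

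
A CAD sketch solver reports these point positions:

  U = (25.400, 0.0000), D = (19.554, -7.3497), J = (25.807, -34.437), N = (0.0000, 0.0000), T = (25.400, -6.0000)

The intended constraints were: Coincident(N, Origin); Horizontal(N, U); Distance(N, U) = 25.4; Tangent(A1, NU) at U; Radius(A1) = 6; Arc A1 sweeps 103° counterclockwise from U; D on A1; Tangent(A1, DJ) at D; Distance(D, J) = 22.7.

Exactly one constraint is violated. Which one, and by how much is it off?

Distance(D, J) = 22.7 — off by 5.10.

N = (0.00, 0.00) ✓; N.y = 0.00, U.y = 0.00 ✓; |NU| = 25.40 ✓; ∠(TU, UN) = 90.00° ✓; |TU| = 6.000 ✓; bearing(T→D) − bearing(T→U) = 103.0° ✓; |TD| = 6.000 ✓; ∠(TD, DJ) = 90.00° ✓; |DJ| = 27.80 ✗.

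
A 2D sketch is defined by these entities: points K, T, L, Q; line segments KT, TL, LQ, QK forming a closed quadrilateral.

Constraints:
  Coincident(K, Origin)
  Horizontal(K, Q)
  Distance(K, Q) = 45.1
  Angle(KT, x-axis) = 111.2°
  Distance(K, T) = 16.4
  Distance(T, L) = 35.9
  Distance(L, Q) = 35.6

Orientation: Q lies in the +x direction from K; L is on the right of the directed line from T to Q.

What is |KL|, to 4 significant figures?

20.00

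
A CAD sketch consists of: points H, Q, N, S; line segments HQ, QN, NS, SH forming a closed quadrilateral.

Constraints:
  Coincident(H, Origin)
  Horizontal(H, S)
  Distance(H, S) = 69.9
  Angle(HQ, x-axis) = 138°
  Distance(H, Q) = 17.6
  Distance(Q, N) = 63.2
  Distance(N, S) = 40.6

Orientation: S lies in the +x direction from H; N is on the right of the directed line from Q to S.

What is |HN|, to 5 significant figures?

45.738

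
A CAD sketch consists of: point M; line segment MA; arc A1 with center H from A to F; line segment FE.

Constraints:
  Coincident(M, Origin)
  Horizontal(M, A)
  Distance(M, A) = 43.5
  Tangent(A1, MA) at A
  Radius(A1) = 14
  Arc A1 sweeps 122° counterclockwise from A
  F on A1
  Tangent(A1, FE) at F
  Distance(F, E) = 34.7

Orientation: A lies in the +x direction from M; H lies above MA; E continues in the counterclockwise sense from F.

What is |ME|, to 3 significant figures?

62.9

On A1, A sits at bearing -90° from H; a 122° counterclockwise sweep puts F at bearing 32°, so F = H + 14.0·(cos 32°, sin 32°) = (55.4, 21.4). Since A1 is tangent to FE there, HF ⟂ FE, so FE runs along (−sin 32°, cos 32°); with |FE| = 34.7, E = (37.0, 50.8). Then |ME| = |E − M| = 62.9.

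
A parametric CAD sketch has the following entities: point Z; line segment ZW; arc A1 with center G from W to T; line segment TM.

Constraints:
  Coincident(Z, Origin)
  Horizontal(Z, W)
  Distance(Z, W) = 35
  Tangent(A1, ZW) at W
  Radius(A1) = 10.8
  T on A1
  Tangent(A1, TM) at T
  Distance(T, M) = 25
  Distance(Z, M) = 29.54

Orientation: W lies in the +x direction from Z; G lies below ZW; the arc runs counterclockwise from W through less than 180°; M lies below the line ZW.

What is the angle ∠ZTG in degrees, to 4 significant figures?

160.3°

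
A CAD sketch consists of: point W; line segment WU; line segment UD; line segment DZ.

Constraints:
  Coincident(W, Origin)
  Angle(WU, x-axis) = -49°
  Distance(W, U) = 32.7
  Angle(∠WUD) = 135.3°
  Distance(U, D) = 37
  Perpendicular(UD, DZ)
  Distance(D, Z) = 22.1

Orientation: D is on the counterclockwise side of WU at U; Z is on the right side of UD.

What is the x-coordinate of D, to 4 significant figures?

58.35

W is at the origin; WU runs at -49.0° with length 32.7, so U = 32.7·(cos -49.0°, sin -49.0°) = (21.45, -24.68). ∠WUD = 135.3°, so UD runs at -49.0° + (180° − 135.3°) = -4.300° from the x-axis; with |UD| = 37.0, D = U + 37.0·(cos -4.300°, sin -4.300°) = (58.35, -27.45). So D.x = 58.35.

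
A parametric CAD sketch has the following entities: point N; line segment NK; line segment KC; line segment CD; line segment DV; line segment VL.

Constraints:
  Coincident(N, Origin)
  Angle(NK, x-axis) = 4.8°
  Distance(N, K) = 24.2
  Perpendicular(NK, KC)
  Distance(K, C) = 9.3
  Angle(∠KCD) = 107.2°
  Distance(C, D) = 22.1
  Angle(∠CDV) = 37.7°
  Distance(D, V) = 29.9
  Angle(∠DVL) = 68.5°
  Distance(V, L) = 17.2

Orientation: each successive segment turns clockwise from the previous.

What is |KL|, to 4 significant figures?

7.978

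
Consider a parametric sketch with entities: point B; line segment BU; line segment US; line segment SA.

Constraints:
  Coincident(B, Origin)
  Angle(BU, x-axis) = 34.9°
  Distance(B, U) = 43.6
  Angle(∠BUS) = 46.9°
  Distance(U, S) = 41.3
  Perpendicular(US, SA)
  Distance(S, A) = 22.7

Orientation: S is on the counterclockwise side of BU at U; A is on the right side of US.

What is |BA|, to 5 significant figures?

55.736

∠BUS = 46.9°, so US runs at 34.9° + (180° − 46.9°) = 168.00° from the x-axis; with |US| = 41.3, S = U + 41.3·(cos 168.00°, sin 168.00°) = (-4.6389, 33.532). US is perpendicular to SA; with |SA| = 22.7 on the right of US, A = S + 22.7·(0.20791, 0.97815) = (0.080721, 55.736). Then |BA| = |A − B| = 55.736.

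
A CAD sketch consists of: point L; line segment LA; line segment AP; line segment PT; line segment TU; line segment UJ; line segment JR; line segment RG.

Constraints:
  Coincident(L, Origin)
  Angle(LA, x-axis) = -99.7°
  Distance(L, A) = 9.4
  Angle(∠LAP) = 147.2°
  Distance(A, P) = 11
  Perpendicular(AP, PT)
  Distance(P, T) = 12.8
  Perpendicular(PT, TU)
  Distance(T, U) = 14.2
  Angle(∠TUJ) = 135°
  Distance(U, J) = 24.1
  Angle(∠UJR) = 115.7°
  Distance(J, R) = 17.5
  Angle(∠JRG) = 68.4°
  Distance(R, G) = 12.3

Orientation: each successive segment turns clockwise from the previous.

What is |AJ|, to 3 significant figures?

20.7

L is at the origin; LA runs at -99.7° with length 9.4, so A = (-1.58, -9.27). ∠LAP = 147.2° gives AP at -132° from the x-axis; with |AP| = 11.0, P = (-9.02, -17.4). The perpendicularity gives PT at right angles to AP, so PT runs at 138°; with |PT| = 12.8, T = (-18.5, -8.73). PT ⟂ TU, so TU runs at 47.5°; with |TU| = 14.2, U = (-8.86, 1.74). ∠TUJ = 135.0° gives UJ at 2.50° from the x-axis; with |UJ| = 24.1, J = (15.2, 2.79). Then |AJ| = |J − A| = 20.7.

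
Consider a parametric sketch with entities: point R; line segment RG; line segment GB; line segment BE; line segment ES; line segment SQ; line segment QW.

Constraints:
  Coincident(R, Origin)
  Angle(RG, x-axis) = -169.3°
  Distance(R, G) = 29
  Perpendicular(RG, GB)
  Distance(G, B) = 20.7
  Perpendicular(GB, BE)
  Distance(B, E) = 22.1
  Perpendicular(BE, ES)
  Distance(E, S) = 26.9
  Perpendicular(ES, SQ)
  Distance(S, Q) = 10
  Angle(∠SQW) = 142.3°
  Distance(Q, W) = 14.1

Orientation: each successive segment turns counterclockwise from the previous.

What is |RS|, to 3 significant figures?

9.28

R is at the origin; RG runs at -169.3° with length 29.0, so G = (-28.5, -5.38). RG ⟂ GB, so GB runs at -79.3°; with |GB| = 20.7, B = (-24.7, -25.7). The perpendicularity gives BE at right angles to GB, so BE runs at 10.7°; with |BE| = 22.1, E = (-2.94, -21.6). BE ⟂ ES, so ES runs at 101°; with |ES| = 26.9, S = (-7.93, 4.81). Then |RS| = |S − R| = 9.28.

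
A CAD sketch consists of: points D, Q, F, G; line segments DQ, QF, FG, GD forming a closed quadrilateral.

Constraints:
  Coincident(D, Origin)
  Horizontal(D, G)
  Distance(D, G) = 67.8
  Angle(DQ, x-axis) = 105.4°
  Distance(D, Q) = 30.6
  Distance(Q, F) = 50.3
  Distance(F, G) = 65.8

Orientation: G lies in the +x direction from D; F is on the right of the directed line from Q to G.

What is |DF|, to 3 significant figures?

19.7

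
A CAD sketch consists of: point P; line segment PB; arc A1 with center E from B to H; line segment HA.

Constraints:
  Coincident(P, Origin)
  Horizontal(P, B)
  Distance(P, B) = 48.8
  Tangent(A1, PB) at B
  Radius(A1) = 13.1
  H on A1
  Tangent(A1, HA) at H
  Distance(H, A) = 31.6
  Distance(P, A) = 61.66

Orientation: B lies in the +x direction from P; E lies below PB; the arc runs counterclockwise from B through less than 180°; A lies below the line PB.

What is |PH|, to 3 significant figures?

38.9

P is at the origin; P and B share the same y with |PB| = 48.8 and B on the +x side, so B = (48.8, 0.00). The tangent condition forces EB to be normal to PB, so E = B + (0, -13.1) = (48.8, -13.1). Since EH ⟂ HA (tangency), |EA| = √(13.1² + 31.6²) = 34.2 regardless of where H sits on A1. So A lies on both circle(P, 61.66) and circle(E, 34.2); the below-PB intersection is A = (40.7, -46.3). H is the foot of the tangent from A: H = (35.9, -15.1).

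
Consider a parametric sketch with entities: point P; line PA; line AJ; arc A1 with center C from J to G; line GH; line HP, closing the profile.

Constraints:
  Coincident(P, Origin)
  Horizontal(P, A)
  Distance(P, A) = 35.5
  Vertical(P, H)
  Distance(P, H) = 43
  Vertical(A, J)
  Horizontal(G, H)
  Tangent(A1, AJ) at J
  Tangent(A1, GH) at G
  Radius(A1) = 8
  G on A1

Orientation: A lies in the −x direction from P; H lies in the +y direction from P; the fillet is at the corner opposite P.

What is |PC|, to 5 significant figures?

44.511

P is at the origin; P and A share the same y with |PA| = 35.5 and A on the −x side, so A = (-35.500, 0.0000). PH is vertical with |PH| = 43.0 and H on the +y side, so H = (0.0000, 43.000). The virtual corner opposite P is at (-35.500, 43.000). A1 meets AJ tangentially, so CJ is at right angles to AJ and the tangent condition forces CG to be normal to GH, with radius 8.0, so the center C sits 8.0 in from both sides at C = (-27.500, 35.000). Then |PC| = |C − P| = 44.511.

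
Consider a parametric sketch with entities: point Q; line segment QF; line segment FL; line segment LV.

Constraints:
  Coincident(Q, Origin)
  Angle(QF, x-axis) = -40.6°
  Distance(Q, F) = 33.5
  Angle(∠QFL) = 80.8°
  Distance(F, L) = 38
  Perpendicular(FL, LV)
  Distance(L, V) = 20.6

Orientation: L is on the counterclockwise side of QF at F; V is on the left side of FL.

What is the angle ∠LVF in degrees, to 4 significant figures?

61.54°

∠QFL = 80.8°, so FL runs at -40.6° + (180° − 80.8°) = 58.60° from the x-axis; with |FL| = 38.0, L = F + 38.0·(cos 58.60°, sin 58.60°) = (45.23, 10.63). The perpendicularity gives LV at right angles to FL; with |LV| = 20.6 on the left of FL, V = L + 20.6·(-0.8536, 0.5210) = (27.65, 21.37). Then cos ∠LVF = VL·VF / (|VL||VF|), giving 61.54°.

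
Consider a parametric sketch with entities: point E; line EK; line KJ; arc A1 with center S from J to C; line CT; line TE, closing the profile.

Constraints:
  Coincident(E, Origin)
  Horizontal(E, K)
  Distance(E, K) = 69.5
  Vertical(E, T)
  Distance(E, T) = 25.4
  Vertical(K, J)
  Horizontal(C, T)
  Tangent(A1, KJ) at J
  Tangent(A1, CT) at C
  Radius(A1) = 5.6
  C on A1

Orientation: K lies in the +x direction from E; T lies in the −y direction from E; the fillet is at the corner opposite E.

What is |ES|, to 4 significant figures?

66.90

E is at the origin; EK is horizontal with |EK| = 69.5 and K on the +x side, so K = (69.50, 0.000). E and T share the same x with |ET| = 25.4 and T on the −y side, so T = (0.000, -25.40). The virtual corner opposite E is at (69.50, -25.40). Since A1 is tangent to KJ there, SJ ⟂ KJ and since A1 is tangent to CT there, SC ⟂ CT, with radius 5.6, so the center S sits 5.6 in from both sides at S = (63.90, -19.80). Then |ES| = |S − E| = 66.90.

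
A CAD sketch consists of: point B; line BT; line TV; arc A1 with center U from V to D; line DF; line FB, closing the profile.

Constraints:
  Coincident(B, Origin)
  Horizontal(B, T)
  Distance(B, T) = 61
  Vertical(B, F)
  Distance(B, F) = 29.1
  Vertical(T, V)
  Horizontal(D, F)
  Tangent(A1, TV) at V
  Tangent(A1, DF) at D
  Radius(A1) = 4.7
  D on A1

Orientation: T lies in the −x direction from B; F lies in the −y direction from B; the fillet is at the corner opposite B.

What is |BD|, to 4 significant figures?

63.38

B is at the origin; BT is horizontal with |BT| = 61.0 and T on the −x side, so T = (-61.00, 0.000). B and F share the same x with |BF| = 29.1 and F on the −y side, so F = (0.000, -29.10). The virtual corner opposite B is at (-61.00, -29.10). Tangency of A1 to TV means the radius UV is perpendicular to TV and since A1 is tangent to DF there, UD ⟂ DF, with radius 4.7, so the center U sits 4.7 in from both sides at U = (-56.30, -24.40). That places the tangent points at V = (-61.00, -24.40) on TV and D = (-56.30, -29.10) on DF. Then |BD| = |D − B| = 63.38.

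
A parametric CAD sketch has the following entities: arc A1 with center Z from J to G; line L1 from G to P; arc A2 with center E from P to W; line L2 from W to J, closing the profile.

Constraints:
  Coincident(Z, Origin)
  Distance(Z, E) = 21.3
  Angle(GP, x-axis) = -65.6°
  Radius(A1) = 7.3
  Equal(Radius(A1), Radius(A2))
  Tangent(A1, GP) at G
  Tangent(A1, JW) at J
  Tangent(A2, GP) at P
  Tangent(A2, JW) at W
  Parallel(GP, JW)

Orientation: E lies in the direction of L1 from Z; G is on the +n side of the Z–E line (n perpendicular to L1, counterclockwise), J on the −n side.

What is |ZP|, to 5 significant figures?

22.516

Tangency of A1 to both parallel lines with radius 7.3 puts G and J at Z ± 7.3·n: G = (6.6480, 3.0157), J = (-6.6480, -3.0157). Equal radii place P and W the same way about E: P = E + 7.3·n = (15.447, -16.382), W = E − 7.3·n = (2.1511, -22.413). Then |ZP| = |P − Z| = 22.516.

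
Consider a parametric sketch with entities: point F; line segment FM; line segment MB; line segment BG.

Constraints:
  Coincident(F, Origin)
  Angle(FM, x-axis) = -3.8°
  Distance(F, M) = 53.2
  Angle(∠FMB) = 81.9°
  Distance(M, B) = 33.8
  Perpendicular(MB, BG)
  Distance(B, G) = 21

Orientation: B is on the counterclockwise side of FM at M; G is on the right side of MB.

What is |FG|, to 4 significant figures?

78.22

F is at the origin; FM runs at -3.8° with length 53.2, so M = 53.2·(cos -3.8°, sin -3.8°) = (53.08, -3.526). ∠FMB = 81.9°, so MB runs at -3.8° + (180° − 81.9°) = 94.30° from the x-axis; with |MB| = 33.8, B = M + 33.8·(cos 94.30°, sin 94.30°) = (50.55, 30.18). MB is perpendicular to BG; with |BG| = 21.0 on the right of MB, G = B + 21.0·(0.9972, 0.07498) = (71.49, 31.75). Then |FG| = |G − F| = 78.22.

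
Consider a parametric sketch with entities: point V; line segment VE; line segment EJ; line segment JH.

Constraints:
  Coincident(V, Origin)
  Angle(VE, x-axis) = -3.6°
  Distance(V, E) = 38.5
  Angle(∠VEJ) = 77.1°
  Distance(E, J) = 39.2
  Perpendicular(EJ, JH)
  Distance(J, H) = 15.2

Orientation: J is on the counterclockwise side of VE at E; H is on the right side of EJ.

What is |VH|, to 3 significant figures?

61.0

∠VEJ = 77.1°, so EJ runs at -3.6° + (180° − 77.1°) = 99.3° from the x-axis; with |EJ| = 39.2, J = E + 39.2·(cos 99.3°, sin 99.3°) = (32.1, 36.3). The perpendicularity gives JH at right angles to EJ; with |JH| = 15.2 on the right of EJ, H = J + 15.2·(0.987, 0.162) = (47.1, 38.7). Then |VH| = |H − V| = 61.0.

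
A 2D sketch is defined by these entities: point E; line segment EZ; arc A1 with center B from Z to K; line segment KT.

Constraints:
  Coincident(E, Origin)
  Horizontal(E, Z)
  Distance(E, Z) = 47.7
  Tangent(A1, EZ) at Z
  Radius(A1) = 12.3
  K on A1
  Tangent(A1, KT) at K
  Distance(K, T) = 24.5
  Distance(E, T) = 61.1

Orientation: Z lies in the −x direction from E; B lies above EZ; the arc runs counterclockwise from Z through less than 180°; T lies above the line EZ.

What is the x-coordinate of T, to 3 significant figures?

-46.5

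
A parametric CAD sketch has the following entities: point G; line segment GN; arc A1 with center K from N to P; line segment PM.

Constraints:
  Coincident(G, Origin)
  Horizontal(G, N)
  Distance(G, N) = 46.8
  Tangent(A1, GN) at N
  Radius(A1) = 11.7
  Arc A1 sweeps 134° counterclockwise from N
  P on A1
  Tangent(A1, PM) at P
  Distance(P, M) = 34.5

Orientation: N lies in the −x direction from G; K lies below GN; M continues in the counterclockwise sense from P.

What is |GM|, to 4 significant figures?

54.50

On A1, N sits at bearing 90° from K; a 134° counterclockwise sweep puts P at bearing 224°, so P = K + 11.7·(cos 224°, sin 224°) = (-55.22, -19.83). The tangent condition forces KP to be normal to PM, so PM runs along (−sin 224°, cos 224°); with |PM| = 34.5, M = (-31.25, -44.64). Then |GM| = |M − G| = 54.50.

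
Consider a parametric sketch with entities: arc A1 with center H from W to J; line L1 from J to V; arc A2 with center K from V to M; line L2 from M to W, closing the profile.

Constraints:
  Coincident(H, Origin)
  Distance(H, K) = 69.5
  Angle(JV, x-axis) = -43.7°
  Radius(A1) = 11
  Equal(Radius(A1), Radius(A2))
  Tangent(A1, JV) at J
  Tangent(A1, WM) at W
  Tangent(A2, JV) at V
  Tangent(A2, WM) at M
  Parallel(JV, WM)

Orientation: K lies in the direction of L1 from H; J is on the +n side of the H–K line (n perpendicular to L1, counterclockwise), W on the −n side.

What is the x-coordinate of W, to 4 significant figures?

-7.600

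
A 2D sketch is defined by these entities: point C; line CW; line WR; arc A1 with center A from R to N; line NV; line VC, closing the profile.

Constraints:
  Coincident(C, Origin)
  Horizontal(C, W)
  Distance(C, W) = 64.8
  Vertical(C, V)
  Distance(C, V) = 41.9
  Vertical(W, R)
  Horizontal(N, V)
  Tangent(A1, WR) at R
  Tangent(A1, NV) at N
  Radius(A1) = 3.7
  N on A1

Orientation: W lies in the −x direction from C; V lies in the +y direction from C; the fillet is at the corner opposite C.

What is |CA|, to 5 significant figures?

72.059

C is at the origin; C and W share the same y with |CW| = 64.8 and W on the −x side, so W = (-64.800, 0.0000). CV is vertical with |CV| = 41.9 and V on the +y side, so V = (0.0000, 41.900). The virtual corner opposite C is at (-64.800, 41.900). Since A1 is tangent to WR there, AR ⟂ WR and A1 meets NV tangentially, so AN is at right angles to NV, with radius 3.7, so the center A sits 3.7 in from both sides at A = (-61.100, 38.200). Then |CA| = |A − C| = 72.059.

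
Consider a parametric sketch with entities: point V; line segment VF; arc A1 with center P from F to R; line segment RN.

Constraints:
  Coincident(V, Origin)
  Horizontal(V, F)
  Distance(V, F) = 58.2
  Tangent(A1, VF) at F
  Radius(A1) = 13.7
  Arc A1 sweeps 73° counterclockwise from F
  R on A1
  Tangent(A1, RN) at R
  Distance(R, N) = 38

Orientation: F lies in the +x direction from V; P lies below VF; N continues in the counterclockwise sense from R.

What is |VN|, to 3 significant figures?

57.2

V is at the origin; V and F share the same y with |VF| = 58.2 and F on the +x side, so F = (58.2, 0.00). A1 meets VF tangentially, so PF is at right angles to VF, so P = F + (0, -13.7) = (58.2, -13.7). On A1, F sits at bearing 90° from P; a 73° counterclockwise sweep puts R at bearing 163°, so R = P + 13.7·(cos 163°, sin 163°) = (45.1, -9.69). Tangency of A1 to RN means the radius PR is perpendicular to RN, so RN runs along (−sin 163°, cos 163°); with |RN| = 38.0, N = (34.0, -46.0). Then |VN| = |N − V| = 57.2.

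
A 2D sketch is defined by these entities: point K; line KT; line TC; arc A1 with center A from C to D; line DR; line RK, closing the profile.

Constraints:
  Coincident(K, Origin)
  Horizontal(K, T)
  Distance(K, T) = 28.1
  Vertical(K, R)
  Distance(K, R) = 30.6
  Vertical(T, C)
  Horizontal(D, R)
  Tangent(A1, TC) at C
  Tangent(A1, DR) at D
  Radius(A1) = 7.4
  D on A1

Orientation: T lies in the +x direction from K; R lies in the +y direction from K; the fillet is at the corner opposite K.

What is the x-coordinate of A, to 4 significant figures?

20.70

K is at the origin; KT is horizontal with |KT| = 28.1 and T on the +x side, so T = (28.10, 0.000). K and R share the same x with |KR| = 30.6 and R on the +y side, so R = (0.000, 30.60). The virtual corner opposite K is at (28.10, 30.60). Tangency of A1 to TC means the radius AC is perpendicular to TC and tangency of A1 to DR means the radius AD is perpendicular to DR, with radius 7.4, so the center A sits 7.4 in from both sides at A = (20.70, 23.20). So A.x = 20.70.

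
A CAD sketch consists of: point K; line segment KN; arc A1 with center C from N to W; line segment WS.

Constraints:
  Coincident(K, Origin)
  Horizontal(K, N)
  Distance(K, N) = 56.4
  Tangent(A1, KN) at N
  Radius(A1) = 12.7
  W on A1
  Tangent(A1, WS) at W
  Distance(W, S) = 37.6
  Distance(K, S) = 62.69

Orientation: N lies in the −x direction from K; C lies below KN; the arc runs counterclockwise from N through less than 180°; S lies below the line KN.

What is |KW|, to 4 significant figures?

69.00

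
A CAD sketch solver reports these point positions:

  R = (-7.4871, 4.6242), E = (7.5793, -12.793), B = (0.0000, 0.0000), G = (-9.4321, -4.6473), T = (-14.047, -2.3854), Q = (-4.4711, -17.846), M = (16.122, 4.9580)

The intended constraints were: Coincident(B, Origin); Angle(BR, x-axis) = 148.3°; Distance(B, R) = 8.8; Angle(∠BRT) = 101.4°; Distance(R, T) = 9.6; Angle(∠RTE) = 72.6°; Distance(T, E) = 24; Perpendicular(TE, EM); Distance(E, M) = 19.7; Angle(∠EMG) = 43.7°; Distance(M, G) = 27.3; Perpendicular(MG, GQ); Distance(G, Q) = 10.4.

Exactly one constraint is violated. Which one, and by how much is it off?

Distance(G, Q) = 10.4 — off by 3.70.

B = (0.00, 0.00) ✓; BR at 148.3° ✓; |BR| = 8.800 ✓; ∠BRT = 101.4° ✓; |RT| = 9.600 ✓; ∠RTE = 72.60° ✓; |TE| = 24.00 ✓; ∠(TE, EM) = 90.00° ✓; |EM| = 19.70 ✓; ∠EMG = 43.70° ✓; |MG| = 27.30 ✓; ∠(MG, GQ) = 90.00° ✓; |GQ| = 14.10 ✗.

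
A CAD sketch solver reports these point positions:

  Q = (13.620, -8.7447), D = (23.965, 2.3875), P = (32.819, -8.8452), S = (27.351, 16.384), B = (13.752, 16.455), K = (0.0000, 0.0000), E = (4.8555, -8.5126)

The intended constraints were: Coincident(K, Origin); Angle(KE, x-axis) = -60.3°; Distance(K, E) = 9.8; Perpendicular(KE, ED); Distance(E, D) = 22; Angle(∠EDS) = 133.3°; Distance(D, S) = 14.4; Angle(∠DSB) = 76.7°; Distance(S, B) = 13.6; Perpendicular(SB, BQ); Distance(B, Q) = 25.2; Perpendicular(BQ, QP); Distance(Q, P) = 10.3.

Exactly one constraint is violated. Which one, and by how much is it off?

Distance(Q, P) = 10.3 — off by 8.90.

K = (0.00, 0.00) ✓; KE at -60.30° ✓; |KE| = 9.800 ✓; ∠(KE, ED) = 90.00° ✓; |ED| = 22.00 ✓; ∠EDS = 133.3° ✓; |DS| = 14.40 ✓; ∠DSB = 76.70° ✓; |SB| = 13.60 ✓; ∠(SB, BQ) = 90.00° ✓; |BQ| = 25.20 ✓; ∠(BQ, QP) = 90.00° ✓; |QP| = 19.20 ✗.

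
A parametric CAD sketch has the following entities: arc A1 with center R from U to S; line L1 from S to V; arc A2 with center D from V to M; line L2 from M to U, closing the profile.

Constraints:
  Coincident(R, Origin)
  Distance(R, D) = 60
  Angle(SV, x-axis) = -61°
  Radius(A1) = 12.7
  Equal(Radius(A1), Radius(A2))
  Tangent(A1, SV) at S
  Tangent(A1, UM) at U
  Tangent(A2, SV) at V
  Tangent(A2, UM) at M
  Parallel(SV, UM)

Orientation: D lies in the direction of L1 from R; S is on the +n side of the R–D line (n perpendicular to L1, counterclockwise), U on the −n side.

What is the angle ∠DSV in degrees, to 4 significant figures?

11.95°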